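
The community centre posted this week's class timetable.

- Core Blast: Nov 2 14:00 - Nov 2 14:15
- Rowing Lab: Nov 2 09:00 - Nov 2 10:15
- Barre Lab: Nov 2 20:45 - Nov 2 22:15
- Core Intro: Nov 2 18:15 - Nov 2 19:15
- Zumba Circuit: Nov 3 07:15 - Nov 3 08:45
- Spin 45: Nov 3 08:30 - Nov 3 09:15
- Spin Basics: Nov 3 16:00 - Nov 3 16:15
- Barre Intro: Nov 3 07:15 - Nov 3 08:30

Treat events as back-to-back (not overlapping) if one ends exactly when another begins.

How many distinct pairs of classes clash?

2

Sorted by start: Rowing Lab, Core Blast, Core Intro, Barre Lab, Barre Intro, Zumba Circuit, Spin 45, Spin Basics.
Core Blast starts after Rowing Lab ends; Rowing Lab is clear from here.
Core Intro starts after Core Blast ends; Core Blast is clear from here.
Barre Lab starts after Core Intro ends; Core Intro is clear from here.
Barre Intro starts after Barre Lab ends; Barre Lab is clear from here.
Zumba Circuit starts before Barre Intro ends → Barre Intro and Zumba Circuit overlap.
Spin 45 starts exactly when Barre Intro ends (back-to-back, no overlap); Barre Intro is clear from here.
Spin 45 starts before Zumba Circuit ends → Zumba Circuit and Spin 45 overlap.
Spin Basics starts after Zumba Circuit ends.
Spin Basics starts after Spin 45 ends.
Overlapping pairs: Barre Intro & Zumba Circuit, Spin 45 & Zumba Circuit — 2 in total.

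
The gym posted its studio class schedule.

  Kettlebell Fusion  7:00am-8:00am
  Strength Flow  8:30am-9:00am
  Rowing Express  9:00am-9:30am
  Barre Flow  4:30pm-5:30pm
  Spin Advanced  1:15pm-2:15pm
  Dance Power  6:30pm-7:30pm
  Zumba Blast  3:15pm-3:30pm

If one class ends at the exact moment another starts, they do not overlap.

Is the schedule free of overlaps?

Sorted by start: Kettlebell Fusion, Strength Flow, Rowing Express, Spin Advanced, Zumba Blast, Barre Flow, Dance Power.
Strength Flow starts after Kettlebell Fusion ends, so nothing later overlaps Kettlebell Fusion either.
Rowing Express starts exactly when Strength Flow ends (back-to-back, no overlap), so nothing later overlaps Strength Flow either.
Spin Advanced starts after Rowing Express ends, so nothing later overlaps Rowing Express either.
Zumba Blast starts after Spin Advanced ends, so nothing later overlaps Spin Advanced either.
Barre Flow starts after Zumba Blast ends, so nothing later overlaps Zumba Blast either.
Dance Power starts after Barre Flow ends.
Every pair is clear; the schedule has no overlaps.

Yes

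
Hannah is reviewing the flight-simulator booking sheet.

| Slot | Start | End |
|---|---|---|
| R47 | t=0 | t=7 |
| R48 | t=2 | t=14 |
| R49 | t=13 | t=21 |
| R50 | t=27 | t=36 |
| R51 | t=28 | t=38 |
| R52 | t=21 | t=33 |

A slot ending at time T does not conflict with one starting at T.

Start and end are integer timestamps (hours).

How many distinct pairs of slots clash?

5

Check each pair: they overlap iff neither finishes before the other starts.
Sorted by start: R47, R48, R49, R52, R50, R51.
R48 starts before R47 ends → R47 and R48 overlap.
R49 starts after R47 ends, so R47 has no further overlaps.
R49 starts before R48 ends → R48 and R49 overlap.
R52 starts after R48 ends, so R48 has no further overlaps.
R52 starts exactly when R49 ends (back-to-back, no overlap), so R49 has no further overlaps.
R50 starts before R52 ends → R52 and R50 overlap.
R51 starts before R52 ends → R52 and R51 overlap.
R51 starts before R50 ends → R50 and R51 overlap.
Overlapping pairs: R47 & R48, R48 & R49, R50 & R51, R50 & R52, R51 & R52 — 5 in total.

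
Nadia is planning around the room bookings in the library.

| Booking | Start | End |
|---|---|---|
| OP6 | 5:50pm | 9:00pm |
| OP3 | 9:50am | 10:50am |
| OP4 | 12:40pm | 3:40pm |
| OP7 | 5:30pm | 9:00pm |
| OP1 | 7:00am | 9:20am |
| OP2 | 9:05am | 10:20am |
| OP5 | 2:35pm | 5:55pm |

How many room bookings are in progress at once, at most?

Sweep the timeline, counting +1 at each start and −1 at each end (ends before starts at a tie):
7:00am start OP1 → 1
9:05am start OP2 → 2
9:20am end OP1 → 1
9:50am start OP3 → 2
10:20am end OP2 → 1
10:50am end OP3 → 0
12:40pm start OP4 → 1
2:35pm start OP5 → 2
3:40pm end OP4 → 1
5:30pm start OP7 → 2
5:50pm start OP6 → 3
5:55pm end OP5 → 2
9:00pm end OP6 → 1
9:00pm end OP7 → 0
Peak is 3, at 5:50pm (OP5, OP6, OP7).

3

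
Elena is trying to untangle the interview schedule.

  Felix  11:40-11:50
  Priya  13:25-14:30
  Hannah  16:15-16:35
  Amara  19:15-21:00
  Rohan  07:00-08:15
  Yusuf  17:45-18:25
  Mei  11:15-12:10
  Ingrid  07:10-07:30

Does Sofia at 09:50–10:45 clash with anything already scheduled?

Rohan: ends 08:15 at or before Sofia starts 09:50 → clear.
Ingrid: ends 07:30 at or before Sofia starts 09:50 → clear.
Mei: starts 11:15 at or after Sofia ends 10:45 → clear.
Felix: starts 11:40 at or after Sofia ends 10:45 → clear.
Priya: starts 13:25 at or after Sofia ends 10:45 → clear.
Hannah: starts 16:15 at or after Sofia ends 10:45 → clear.
Yusuf: starts 17:45 at or after Sofia ends 10:45 → clear.
Amara: starts 19:15 at or after Sofia ends 10:45 → clear.

No — it doesn't clash with anything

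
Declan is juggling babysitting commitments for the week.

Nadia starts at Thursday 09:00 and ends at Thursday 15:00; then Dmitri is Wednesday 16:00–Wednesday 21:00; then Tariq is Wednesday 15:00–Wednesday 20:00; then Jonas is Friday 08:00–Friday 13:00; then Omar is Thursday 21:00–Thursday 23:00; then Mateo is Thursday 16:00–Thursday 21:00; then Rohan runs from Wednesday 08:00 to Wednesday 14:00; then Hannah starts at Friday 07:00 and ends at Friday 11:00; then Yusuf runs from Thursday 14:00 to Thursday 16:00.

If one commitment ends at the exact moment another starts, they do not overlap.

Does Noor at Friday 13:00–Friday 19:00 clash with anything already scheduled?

Rohan: ends Wednesday 14:00 at or before Noor starts Friday 13:00 → clear.
Tariq: ends Wednesday 20:00 at or before Noor starts Friday 13:00 → clear.
Dmitri: ends Wednesday 21:00 at or before Noor starts Friday 13:00 → clear.
Nadia: ends Thursday 15:00 at or before Noor starts Friday 13:00 → clear.
Yusuf: ends Thursday 16:00 at or before Noor starts Friday 13:00 → clear.
Mateo: ends Thursday 21:00 at or before Noor starts Friday 13:00 → clear.
Omar: ends Thursday 23:00 at or before Noor starts Friday 13:00 → clear.
Hannah: ends Friday 11:00 at or before Noor starts Friday 13:00 → clear.
Jonas: ends Friday 13:00 at or before Noor starts Friday 13:00 → clear.

No — it doesn't clash with anything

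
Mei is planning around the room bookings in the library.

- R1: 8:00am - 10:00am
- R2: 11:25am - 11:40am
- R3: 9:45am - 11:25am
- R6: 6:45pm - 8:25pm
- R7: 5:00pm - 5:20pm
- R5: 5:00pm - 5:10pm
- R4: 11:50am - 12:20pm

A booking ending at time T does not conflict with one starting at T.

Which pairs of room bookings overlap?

Sorted by start: R1, R3, R2, R4, R5, R7, R6.
R3 starts before R1 ends → R1 and R3 overlap.
R2 starts after R1 ends, so nothing later overlaps R1 either.
R2 starts exactly when R3 ends (back-to-back, no overlap), so nothing later overlaps R3 either.
R4 starts after R2 ends, so nothing later overlaps R2 either.
R5 starts after R4 ends, so nothing later overlaps R4 either.
R7 starts before R5 ends → R5 and R7 overlap.
R6 starts after R5 ends.
R6 starts after R7 ends.

R1 & R3, R5 & R7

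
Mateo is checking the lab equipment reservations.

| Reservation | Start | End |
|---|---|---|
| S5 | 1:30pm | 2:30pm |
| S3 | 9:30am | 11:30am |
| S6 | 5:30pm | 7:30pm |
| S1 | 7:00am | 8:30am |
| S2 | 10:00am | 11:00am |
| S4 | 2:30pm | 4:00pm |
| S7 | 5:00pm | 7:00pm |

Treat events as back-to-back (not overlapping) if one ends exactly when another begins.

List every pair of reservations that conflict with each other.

S2 & S3, S6 & S7

Check each pair: they overlap iff neither finishes before the other starts.
Sorted by start: S1, S3, S2, S5, S4, S7, S6.
S3 starts after S1 ends — done with S1.
S2 starts before S3 ends → S3 and S2 overlap.
S5 starts after S3 ends — done with S3.
S5 starts after S2 ends — done with S2.
S4 starts exactly when S5 ends (back-to-back, no overlap) — done with S5.
S7 starts after S4 ends — done with S4.
S6 starts before S7 ends → S7 and S6 overlap.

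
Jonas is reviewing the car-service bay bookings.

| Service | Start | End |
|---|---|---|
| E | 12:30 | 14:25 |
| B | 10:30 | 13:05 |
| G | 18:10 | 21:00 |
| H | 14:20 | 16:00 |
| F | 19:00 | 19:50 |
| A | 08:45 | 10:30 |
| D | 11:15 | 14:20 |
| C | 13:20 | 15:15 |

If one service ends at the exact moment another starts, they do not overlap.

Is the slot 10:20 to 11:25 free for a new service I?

No — it overlaps A, B, D

A: starts 08:45 before I ends 11:25, and ends 10:30 after I starts 10:20 → overlap.
B: starts 10:30 before I ends 11:25, and ends 13:05 after I starts 10:20 → overlap.
D: starts 11:15 before I ends 11:25, and ends 14:20 after I starts 10:20 → overlap.
E: starts 12:30 at or after I ends 11:25 → clear.
C: starts 13:20 at or after I ends 11:25 → clear.
H: starts 14:20 at or after I ends 11:25 → clear.
G: starts 18:10 at or after I ends 11:25 → clear.
F: starts 19:00 at or after I ends 11:25 → clear.
I overlaps A, B, D.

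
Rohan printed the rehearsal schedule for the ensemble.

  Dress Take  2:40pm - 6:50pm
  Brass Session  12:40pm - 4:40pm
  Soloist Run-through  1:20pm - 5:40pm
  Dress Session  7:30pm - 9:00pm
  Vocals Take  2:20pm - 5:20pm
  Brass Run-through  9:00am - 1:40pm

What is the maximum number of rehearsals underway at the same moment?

4

Sort all start/end points and keep a running count:
9:00am start Brass Run-through → 1
12:40pm start Brass Session → 2
1:20pm start Soloist Run-through → 3
1:40pm end Brass Run-through → 2
2:20pm start Vocals Take → 3
2:40pm start Dress Take → 4
4:40pm end Brass Session → 3
5:20pm end Vocals Take → 2
5:40pm end Soloist Run-through → 1
6:50pm end Dress Take → 0
7:30pm start Dress Session → 1
9:00pm end Dress Session → 0
Peak is 4, at 2:40pm (Brass Session, Dress Take, Soloist Run-through, Vocals Take).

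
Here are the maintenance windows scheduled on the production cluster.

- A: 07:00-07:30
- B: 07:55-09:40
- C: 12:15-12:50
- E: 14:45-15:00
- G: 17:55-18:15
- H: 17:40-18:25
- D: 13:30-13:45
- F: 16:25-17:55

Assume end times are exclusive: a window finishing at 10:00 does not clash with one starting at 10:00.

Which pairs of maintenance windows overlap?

F & H, G & H

Sorted by start: A, B, C, D, E, F, H, G.
B starts after A ends, so nothing later overlaps A either.
C starts after B ends, so nothing later overlaps B either.
D starts after C ends, so nothing later overlaps C either.
E starts after D ends, so nothing later overlaps D either.
F starts after E ends, so nothing later overlaps E either.
H starts before F ends → F and H overlap.
G starts exactly when F ends (back-to-back, no overlap).
G starts before H ends → H and G overlap.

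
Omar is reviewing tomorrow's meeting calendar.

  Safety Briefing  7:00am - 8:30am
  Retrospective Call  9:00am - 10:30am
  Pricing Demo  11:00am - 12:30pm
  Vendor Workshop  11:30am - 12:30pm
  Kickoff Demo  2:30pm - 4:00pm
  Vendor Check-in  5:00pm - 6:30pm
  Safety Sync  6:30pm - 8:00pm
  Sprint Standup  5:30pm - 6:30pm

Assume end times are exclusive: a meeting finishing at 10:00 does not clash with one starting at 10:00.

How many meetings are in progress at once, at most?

Sort all start/end points and keep a running count:
7:00am start Safety Briefing → 1
8:30am end Safety Briefing → 0
9:00am start Retrospective Call → 1
10:30am end Retrospective Call → 0
11:00am start Pricing Demo → 1
11:30am start Vendor Workshop → 2
12:30pm end Pricing Demo → 1
12:30pm end Vendor Workshop → 0
2:30pm start Kickoff Demo → 1
4:00pm end Kickoff Demo → 0
5:00pm start Vendor Check-in → 1
5:30pm start Sprint Standup → 2
6:30pm end Sprint Standup → 1
6:30pm end Vendor Check-in → 0
6:30pm start Safety Sync → 1
8:00pm end Safety Sync → 0
Peak is 2, at 11:30am (Pricing Demo, Vendor Workshop).

2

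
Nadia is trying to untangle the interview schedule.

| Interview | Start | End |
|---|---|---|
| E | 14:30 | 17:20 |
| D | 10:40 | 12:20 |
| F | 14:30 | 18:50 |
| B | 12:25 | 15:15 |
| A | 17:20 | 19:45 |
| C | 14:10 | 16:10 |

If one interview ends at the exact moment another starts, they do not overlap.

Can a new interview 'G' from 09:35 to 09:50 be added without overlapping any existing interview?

Yes — the slot is free

D: starts 10:40 at or after G ends 09:50 → clear.
B: starts 12:25 at or after G ends 09:50 → clear.
C: starts 14:10 at or after G ends 09:50 → clear.
E: starts 14:30 at or after G ends 09:50 → clear.
F: starts 14:30 at or after G ends 09:50 → clear.
A: starts 17:20 at or after G ends 09:50 → clear.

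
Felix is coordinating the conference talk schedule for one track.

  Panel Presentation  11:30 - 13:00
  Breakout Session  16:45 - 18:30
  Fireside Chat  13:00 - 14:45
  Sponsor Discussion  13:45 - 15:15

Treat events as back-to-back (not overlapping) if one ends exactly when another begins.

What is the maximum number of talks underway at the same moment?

Sweep the timeline, counting +1 at each start and −1 at each end (ends before starts at a tie):
11:30 start Panel Presentation → 1
13:00 end Panel Presentation → 0
13:00 start Fireside Chat → 1
13:45 start Sponsor Discussion → 2
14:45 end Fireside Chat → 1
15:15 end Sponsor Discussion → 0
16:45 start Breakout Session → 1
18:30 end Breakout Session → 0
Peak is 2, at 13:45 (Fireside Chat, Sponsor Discussion).

2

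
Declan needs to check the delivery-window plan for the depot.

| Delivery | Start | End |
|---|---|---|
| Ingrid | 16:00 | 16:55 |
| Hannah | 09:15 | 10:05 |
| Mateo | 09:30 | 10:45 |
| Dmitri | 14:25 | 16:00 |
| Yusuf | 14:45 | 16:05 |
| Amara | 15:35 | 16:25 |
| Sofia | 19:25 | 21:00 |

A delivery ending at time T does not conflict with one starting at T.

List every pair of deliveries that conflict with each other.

Amara & Dmitri, Amara & Ingrid, Amara & Yusuf, Dmitri & Yusuf, Hannah & Mateo, Ingrid & Yusuf

Sorted by start: Hannah, Mateo, Dmitri, Yusuf, Amara, Ingrid, Sofia.
Mateo starts before Hannah ends → Hannah and Mateo overlap.
Dmitri starts after Hannah ends — done with Hannah.
Dmitri starts after Mateo ends — done with Mateo.
Yusuf starts before Dmitri ends → Dmitri and Yusuf overlap.
Amara starts before Dmitri ends → Dmitri and Amara overlap.
Ingrid starts exactly when Dmitri ends (back-to-back, no overlap) — done with Dmitri.
Amara starts before Yusuf ends → Yusuf and Amara overlap.
Ingrid starts before Yusuf ends → Yusuf and Ingrid overlap.
Sofia starts after Yusuf ends.
Ingrid starts before Amara ends → Amara and Ingrid overlap.
Sofia starts after Amara ends.
Sofia starts after Ingrid ends.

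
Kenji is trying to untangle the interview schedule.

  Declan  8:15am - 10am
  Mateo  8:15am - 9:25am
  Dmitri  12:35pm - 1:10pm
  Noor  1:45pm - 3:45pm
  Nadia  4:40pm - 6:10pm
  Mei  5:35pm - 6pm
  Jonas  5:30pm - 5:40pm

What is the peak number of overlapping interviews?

3

Sweep the timeline, counting +1 at each start and −1 at each end (ends before starts at a tie):
8:15am start Declan → 1
8:15am start Mateo → 2
9:25am end Mateo → 1
10am end Declan → 0
12:35pm start Dmitri → 1
1:10pm end Dmitri → 0
1:45pm start Noor → 1
3:45pm end Noor → 0
4:40pm start Nadia → 1
5:30pm start Jonas → 2
5:35pm start Mei → 3
5:40pm end Jonas → 2
6pm end Mei → 1
6:10pm end Nadia → 0
Peak is 3, at 5:35pm (Jonas, Mei, Nadia).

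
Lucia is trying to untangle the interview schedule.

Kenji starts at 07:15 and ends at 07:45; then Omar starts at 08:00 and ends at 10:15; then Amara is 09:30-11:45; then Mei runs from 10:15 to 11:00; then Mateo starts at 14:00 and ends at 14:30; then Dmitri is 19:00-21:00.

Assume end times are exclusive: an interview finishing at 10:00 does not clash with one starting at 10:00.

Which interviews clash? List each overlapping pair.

Amara & Mei, Amara & Omar

Sorted by start: Kenji, Omar, Amara, Mei, Mateo, Dmitri.
Omar starts after Kenji ends; Kenji is clear from here.
Amara starts before Omar ends → Omar and Amara overlap.
Mei starts exactly when Omar ends (back-to-back, no overlap); Omar is clear from here.
Mei starts before Amara ends → Amara and Mei overlap.
Mateo starts after Amara ends; Amara is clear from here.
Mateo starts after Mei ends; Mei is clear from here.
Dmitri starts after Mateo ends.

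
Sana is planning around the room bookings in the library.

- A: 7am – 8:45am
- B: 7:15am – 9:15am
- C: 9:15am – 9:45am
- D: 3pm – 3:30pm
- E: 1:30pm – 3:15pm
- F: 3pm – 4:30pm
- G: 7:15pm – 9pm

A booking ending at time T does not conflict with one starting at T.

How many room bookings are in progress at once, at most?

Sweep the timeline, counting +1 at each start and −1 at each end (ends before starts at a tie):
7am start A → 1
7:15am start B → 2
8:45am end A → 1
9:15am end B → 0
9:15am start C → 1
9:45am end C → 0
1:30pm start E → 1
3pm start D → 2
3pm start F → 3
3:15pm end E → 2
3:30pm end D → 1
4:30pm end F → 0
7:15pm start G → 1
9pm end G → 0
Peak is 3, at 3pm (D, E, F).

3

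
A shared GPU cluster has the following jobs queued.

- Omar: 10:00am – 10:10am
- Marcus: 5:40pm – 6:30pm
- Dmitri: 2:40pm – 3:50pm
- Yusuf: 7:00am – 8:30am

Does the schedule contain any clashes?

Check each pair: they overlap iff neither finishes before the other starts.
Sorted by start: Yusuf, Omar, Dmitri, Marcus.
Omar starts after Yusuf ends; Yusuf is clear from here.
Dmitri starts after Omar ends; Omar is clear from here.
Marcus starts after Dmitri ends.
Every pair is clear; the schedule has no overlaps.

No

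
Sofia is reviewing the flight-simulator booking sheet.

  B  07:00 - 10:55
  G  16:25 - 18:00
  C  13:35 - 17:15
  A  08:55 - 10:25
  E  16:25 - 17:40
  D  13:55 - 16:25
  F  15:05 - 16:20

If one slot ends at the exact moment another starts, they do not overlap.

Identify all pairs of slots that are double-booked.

A & B, C & D, C & E, C & F, C & G, D & F, E & G

Sorted by start: B, A, C, D, F, E, G.
A starts before B ends → B and A overlap.
C starts after B ends, so nothing later overlaps B either.
C starts after A ends, so nothing later overlaps A either.
D starts before C ends → C and D overlap.
F starts before C ends → C and F overlap.
E starts before C ends → C and E overlap.
G starts before C ends → C and G overlap.
F starts before D ends → D and F overlap.
E starts exactly when D ends (back-to-back, no overlap), so nothing later overlaps D either.
E starts after F ends, so nothing later overlaps F either.
G starts before E ends → E and G overlap.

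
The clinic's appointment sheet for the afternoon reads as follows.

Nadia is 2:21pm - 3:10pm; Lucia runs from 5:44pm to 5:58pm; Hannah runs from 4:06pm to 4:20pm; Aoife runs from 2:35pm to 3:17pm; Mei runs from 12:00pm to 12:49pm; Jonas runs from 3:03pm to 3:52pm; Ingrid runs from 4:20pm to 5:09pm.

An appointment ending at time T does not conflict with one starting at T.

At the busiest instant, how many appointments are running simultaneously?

3

Sweep the timeline, counting +1 at each start and −1 at each end (ends before starts at a tie):
12:00pm start Mei → 1
12:49pm end Mei → 0
2:21pm start Nadia → 1
2:35pm start Aoife → 2
3:03pm start Jonas → 3
3:10pm end Nadia → 2
3:17pm end Aoife → 1
3:52pm end Jonas → 0
4:06pm start Hannah → 1
4:20pm end Hannah → 0
4:20pm start Ingrid → 1
5:09pm end Ingrid → 0
5:44pm start Lucia → 1
5:58pm end Lucia → 0
Peak is 3, at 3:03pm (Aoife, Jonas, Nadia).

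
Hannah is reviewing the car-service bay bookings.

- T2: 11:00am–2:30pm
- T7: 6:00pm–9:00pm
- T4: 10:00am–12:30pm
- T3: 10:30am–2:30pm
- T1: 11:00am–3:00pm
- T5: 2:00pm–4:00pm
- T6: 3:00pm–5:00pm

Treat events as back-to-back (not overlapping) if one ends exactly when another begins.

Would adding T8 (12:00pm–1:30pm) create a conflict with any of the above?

Yes — it overlaps T1, T2, T3, T4

T4: starts 10:00am before T8 ends 1:30pm, and ends 12:30pm after T8 starts 12:00pm → overlap.
T3: starts 10:30am before T8 ends 1:30pm, and ends 2:30pm after T8 starts 12:00pm → overlap.
T1: starts 11:00am before T8 ends 1:30pm, and ends 3:00pm after T8 starts 12:00pm → overlap.
T2: starts 11:00am before T8 ends 1:30pm, and ends 2:30pm after T8 starts 12:00pm → overlap.
T5: starts 2:00pm at or after T8 ends 1:30pm → clear.
T6: starts 3:00pm at or after T8 ends 1:30pm → clear.
T7: starts 6:00pm at or after T8 ends 1:30pm → clear.
T8 overlaps T1, T2, T3, T4.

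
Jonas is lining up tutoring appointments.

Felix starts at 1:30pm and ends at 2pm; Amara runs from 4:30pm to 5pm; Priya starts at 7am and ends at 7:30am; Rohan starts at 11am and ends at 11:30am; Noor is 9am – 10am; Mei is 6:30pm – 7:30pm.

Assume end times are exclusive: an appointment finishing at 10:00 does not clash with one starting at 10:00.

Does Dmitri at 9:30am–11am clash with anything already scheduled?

Yes — it overlaps Noor

Priya: ends 7:30am at or before Dmitri starts 9:30am → clear.
Noor: starts 9am before Dmitri ends 11am, and ends 10am after Dmitri starts 9:30am → overlap.
Rohan: starts 11am at or after Dmitri ends 11am → clear.
Felix: starts 1:30pm at or after Dmitri ends 11am → clear.
Amara: starts 4:30pm at or after Dmitri ends 11am → clear.
Mei: starts 6:30pm at or after Dmitri ends 11am → clear.
Dmitri overlaps Noor.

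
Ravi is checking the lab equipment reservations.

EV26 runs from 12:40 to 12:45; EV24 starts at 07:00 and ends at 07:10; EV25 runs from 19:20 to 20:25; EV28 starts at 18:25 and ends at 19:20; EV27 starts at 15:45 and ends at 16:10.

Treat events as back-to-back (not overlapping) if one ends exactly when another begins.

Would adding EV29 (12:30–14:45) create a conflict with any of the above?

Yes — it overlaps EV26

EV24: ends 07:10 at or before EV29 starts 12:30 → clear.
EV26: starts 12:40 before EV29 ends 14:45, and ends 12:45 after EV29 starts 12:30 → overlap.
EV27: starts 15:45 at or after EV29 ends 14:45 → clear.
EV28: starts 18:25 at or after EV29 ends 14:45 → clear.
EV25: starts 19:20 at or after EV29 ends 14:45 → clear.
EV29 overlaps EV26.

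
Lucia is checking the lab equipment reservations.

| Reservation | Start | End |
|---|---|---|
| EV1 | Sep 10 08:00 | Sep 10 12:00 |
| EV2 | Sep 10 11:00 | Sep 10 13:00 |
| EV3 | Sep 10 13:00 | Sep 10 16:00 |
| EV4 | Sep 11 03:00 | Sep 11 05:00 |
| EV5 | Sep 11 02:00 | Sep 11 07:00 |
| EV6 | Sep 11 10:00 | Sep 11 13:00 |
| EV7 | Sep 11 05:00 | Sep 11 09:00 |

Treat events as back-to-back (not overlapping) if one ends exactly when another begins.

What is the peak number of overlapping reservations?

Sort all start/end points and keep a running count:
Sep 10 08:00 start EV1 → 1
Sep 10 11:00 start EV2 → 2
Sep 10 12:00 end EV1 → 1
Sep 10 13:00 end EV2 → 0
Sep 10 13:00 start EV3 → 1
Sep 10 16:00 end EV3 → 0
Sep 11 02:00 start EV5 → 1
Sep 11 03:00 start EV4 → 2
Sep 11 05:00 end EV4 → 1
Sep 11 05:00 start EV7 → 2
Sep 11 07:00 end EV5 → 1
Sep 11 09:00 end EV7 → 0
Sep 11 10:00 start EV6 → 1
Sep 11 13:00 end EV6 → 0
Peak is 2, at Sep 10 11:00 (EV1, EV2).

2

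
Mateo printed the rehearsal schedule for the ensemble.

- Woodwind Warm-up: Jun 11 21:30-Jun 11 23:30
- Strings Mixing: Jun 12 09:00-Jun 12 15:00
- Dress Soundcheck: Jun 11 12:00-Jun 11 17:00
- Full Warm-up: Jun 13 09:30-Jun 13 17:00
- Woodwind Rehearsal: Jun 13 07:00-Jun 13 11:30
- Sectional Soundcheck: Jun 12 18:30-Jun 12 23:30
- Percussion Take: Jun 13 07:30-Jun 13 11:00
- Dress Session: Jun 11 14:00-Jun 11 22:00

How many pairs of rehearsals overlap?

5

Sorted by start: Dress Soundcheck, Dress Session, Woodwind Warm-up, Strings Mixing, Sectional Soundcheck, Woodwind Rehearsal, Percussion Take, Full Warm-up.
Dress Session starts before Dress Soundcheck ends → Dress Soundcheck and Dress Session overlap.
Woodwind Warm-up starts after Dress Soundcheck ends, so nothing later overlaps Dress Soundcheck either.
Woodwind Warm-up starts before Dress Session ends → Dress Session and Woodwind Warm-up overlap.
Strings Mixing starts after Dress Session ends, so nothing later overlaps Dress Session either.
Strings Mixing starts after Woodwind Warm-up ends, so nothing later overlaps Woodwind Warm-up either.
Sectional Soundcheck starts after Strings Mixing ends, so nothing later overlaps Strings Mixing either.
Woodwind Rehearsal starts after Sectional Soundcheck ends, so nothing later overlaps Sectional Soundcheck either.
Percussion Take starts before Woodwind Rehearsal ends → Woodwind Rehearsal and Percussion Take overlap.
Full Warm-up starts before Woodwind Rehearsal ends → Woodwind Rehearsal and Full Warm-up overlap.
Full Warm-up starts before Percussion Take ends → Percussion Take and Full Warm-up overlap.
Overlapping pairs: Dress Session & Dress Soundcheck, Dress Session & Woodwind Warm-up, Full Warm-up & Percussion Take, Full Warm-up & Woodwind Rehearsal, Percussion Take & Woodwind Rehearsal — 5 in total.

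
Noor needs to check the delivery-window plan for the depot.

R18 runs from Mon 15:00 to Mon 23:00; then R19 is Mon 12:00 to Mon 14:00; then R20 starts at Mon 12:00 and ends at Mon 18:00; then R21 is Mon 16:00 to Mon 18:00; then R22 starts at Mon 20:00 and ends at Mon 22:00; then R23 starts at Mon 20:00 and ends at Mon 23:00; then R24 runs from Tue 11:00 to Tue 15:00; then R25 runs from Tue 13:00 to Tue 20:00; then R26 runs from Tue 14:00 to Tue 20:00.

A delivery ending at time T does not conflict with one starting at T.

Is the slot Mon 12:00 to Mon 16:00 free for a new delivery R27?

No — it overlaps R18, R19, R20

R19: starts Mon 12:00 before R27 ends Mon 16:00, and ends Mon 14:00 after R27 starts Mon 12:00 → overlap.
R20: starts Mon 12:00 before R27 ends Mon 16:00, and ends Mon 18:00 after R27 starts Mon 12:00 → overlap.
R18: starts Mon 15:00 before R27 ends Mon 16:00, and ends Mon 23:00 after R27 starts Mon 12:00 → overlap.
R21: starts Mon 16:00 at or after R27 ends Mon 16:00 → clear.
R22: starts Mon 20:00 at or after R27 ends Mon 16:00 → clear.
R23: starts Mon 20:00 at or after R27 ends Mon 16:00 → clear.
R24: starts Tue 11:00 at or after R27 ends Mon 16:00 → clear.
R25: starts Tue 13:00 at or after R27 ends Mon 16:00 → clear.
R26: starts Tue 14:00 at or after R27 ends Mon 16:00 → clear.
R27 overlaps R18, R19, R20.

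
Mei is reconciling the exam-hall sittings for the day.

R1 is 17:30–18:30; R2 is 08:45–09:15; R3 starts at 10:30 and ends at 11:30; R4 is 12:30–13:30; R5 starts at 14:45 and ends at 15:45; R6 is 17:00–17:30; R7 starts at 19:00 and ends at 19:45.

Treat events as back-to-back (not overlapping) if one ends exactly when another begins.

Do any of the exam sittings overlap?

No

Sorted by start: R2, R3, R4, R5, R6, R1, R7.
R3 starts after R2 ends, so nothing later overlaps R2 either.
R4 starts after R3 ends, so nothing later overlaps R3 either.
R5 starts after R4 ends, so nothing later overlaps R4 either.
R6 starts after R5 ends, so nothing later overlaps R5 either.
R1 starts exactly when R6 ends (back-to-back, no overlap), so nothing later overlaps R6 either.
R7 starts after R1 ends.
Every pair is clear; the schedule has no overlaps.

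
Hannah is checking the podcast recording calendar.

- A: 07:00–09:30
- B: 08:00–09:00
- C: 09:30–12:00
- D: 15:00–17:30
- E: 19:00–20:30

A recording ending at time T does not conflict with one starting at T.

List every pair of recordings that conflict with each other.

Sorted by start: A, B, C, D, E.
B starts before A ends → A and B overlap.
C starts exactly when A ends (back-to-back, no overlap), so nothing later overlaps A either.
C starts after B ends, so nothing later overlaps B either.
D starts after C ends, so nothing later overlaps C either.
E starts after D ends.

A & B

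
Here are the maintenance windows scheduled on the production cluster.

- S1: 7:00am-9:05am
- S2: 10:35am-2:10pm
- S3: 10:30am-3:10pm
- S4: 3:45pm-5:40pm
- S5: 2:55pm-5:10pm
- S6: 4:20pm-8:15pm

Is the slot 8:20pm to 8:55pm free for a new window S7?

Yes — the slot is free

S1: ends 9:05am at or before S7 starts 8:20pm → clear.
S3: ends 3:10pm at or before S7 starts 8:20pm → clear.
S2: ends 2:10pm at or before S7 starts 8:20pm → clear.
S5: ends 5:10pm at or before S7 starts 8:20pm → clear.
S4: ends 5:40pm at or before S7 starts 8:20pm → clear.
S6: ends 8:15pm at or before S7 starts 8:20pm → clear.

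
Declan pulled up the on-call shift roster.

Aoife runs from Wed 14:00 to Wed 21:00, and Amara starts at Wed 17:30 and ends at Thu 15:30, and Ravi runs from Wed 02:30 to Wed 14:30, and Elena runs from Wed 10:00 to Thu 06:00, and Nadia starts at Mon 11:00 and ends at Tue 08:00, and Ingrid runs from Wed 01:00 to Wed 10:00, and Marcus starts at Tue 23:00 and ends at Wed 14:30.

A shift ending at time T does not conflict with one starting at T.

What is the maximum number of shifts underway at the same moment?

4

Sort all start/end points and keep a running count:
Mon 11:00 start Nadia → 1
Tue 08:00 end Nadia → 0
Tue 23:00 start Marcus → 1
Wed 01:00 start Ingrid → 2
Wed 02:30 start Ravi → 3
Wed 10:00 end Ingrid → 2
Wed 10:00 start Elena → 3
Wed 14:00 start Aoife → 4
Wed 14:30 end Marcus → 3
Wed 14:30 end Ravi → 2
Wed 17:30 start Amara → 3
Wed 21:00 end Aoife → 2
Thu 06:00 end Elena → 1
Thu 15:30 end Amara → 0
Peak is 4, at Wed 14:00 (Aoife, Elena, Marcus, Ravi).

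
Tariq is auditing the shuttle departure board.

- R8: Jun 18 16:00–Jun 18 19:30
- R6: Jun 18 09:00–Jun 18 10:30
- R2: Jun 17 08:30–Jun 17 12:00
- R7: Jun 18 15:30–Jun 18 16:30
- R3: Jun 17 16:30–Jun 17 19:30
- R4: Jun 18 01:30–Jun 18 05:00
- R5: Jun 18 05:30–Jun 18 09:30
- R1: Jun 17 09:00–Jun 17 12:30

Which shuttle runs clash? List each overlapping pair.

Sorted by start: R2, R1, R3, R4, R5, R6, R7, R8.
R1 starts before R2 ends → R2 and R1 overlap.
R3 starts after R2 ends, so nothing later overlaps R2 either.
R3 starts after R1 ends, so nothing later overlaps R1 either.
R4 starts after R3 ends, so nothing later overlaps R3 either.
R5 starts after R4 ends, so nothing later overlaps R4 either.
R6 starts before R5 ends → R5 and R6 overlap.
R7 starts after R5 ends, so nothing later overlaps R5 either.
R7 starts after R6 ends, so nothing later overlaps R6 either.
R8 starts before R7 ends → R7 and R8 overlap.

R1 & R2, R5 & R6, R7 & R8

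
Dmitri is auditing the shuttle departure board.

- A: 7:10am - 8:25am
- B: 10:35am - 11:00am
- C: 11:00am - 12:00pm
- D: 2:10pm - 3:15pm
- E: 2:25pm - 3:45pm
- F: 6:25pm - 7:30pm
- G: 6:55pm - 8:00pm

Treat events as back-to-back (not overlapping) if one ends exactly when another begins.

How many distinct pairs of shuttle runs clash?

2

Check each pair: they overlap iff neither finishes before the other starts.
Sorted by start: A, B, C, D, E, F, G.
B starts after A ends, so nothing later overlaps A either.
C starts exactly when B ends (back-to-back, no overlap), so nothing later overlaps B either.
D starts after C ends, so nothing later overlaps C either.
E starts before D ends → D and E overlap.
F starts after D ends, so nothing later overlaps D either.
F starts after E ends, so nothing later overlaps E either.
G starts before F ends → F and G overlap.
Overlapping pairs: D & E, F & G — 2 in total.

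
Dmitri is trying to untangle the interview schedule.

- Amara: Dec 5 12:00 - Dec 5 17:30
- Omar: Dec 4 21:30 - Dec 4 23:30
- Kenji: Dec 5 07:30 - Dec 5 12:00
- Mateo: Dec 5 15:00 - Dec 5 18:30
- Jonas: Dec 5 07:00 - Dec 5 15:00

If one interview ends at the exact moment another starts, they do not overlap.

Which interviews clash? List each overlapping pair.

Sorted by start: Omar, Jonas, Kenji, Amara, Mateo.
Jonas starts after Omar ends; Omar is clear from here.
Kenji starts before Jonas ends → Jonas and Kenji overlap.
Amara starts before Jonas ends → Jonas and Amara overlap.
Mateo starts exactly when Jonas ends (back-to-back, no overlap).
Amara starts exactly when Kenji ends (back-to-back, no overlap); Kenji is clear from here.
Mateo starts before Amara ends → Amara and Mateo overlap.

Amara & Jonas, Amara & Mateo, Jonas & Kenji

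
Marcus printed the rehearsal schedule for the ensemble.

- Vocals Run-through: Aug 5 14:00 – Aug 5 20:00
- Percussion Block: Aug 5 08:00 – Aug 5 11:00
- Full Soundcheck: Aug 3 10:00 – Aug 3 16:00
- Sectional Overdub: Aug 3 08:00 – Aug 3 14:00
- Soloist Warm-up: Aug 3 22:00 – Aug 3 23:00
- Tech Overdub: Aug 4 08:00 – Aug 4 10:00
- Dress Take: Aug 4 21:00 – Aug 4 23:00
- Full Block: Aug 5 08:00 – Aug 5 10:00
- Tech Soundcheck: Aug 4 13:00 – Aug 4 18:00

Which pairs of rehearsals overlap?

Sorted by start: Sectional Overdub, Full Soundcheck, Soloist Warm-up, Tech Overdub, Tech Soundcheck, Dress Take, Percussion Block, Full Block, Vocals Run-through.
Full Soundcheck starts before Sectional Overdub ends → Sectional Overdub and Full Soundcheck overlap.
Soloist Warm-up starts after Sectional Overdub ends, so nothing later overlaps Sectional Overdub either.
Soloist Warm-up starts after Full Soundcheck ends, so nothing later overlaps Full Soundcheck either.
Tech Overdub starts after Soloist Warm-up ends, so nothing later overlaps Soloist Warm-up either.
Tech Soundcheck starts after Tech Overdub ends, so nothing later overlaps Tech Overdub either.
Dress Take starts after Tech Soundcheck ends, so nothing later overlaps Tech Soundcheck either.
Percussion Block starts after Dress Take ends, so nothing later overlaps Dress Take either.
Full Block starts before Percussion Block ends → Percussion Block and Full Block overlap.
Vocals Run-through starts after Percussion Block ends.
Vocals Run-through starts after Full Block ends.

Full Block & Percussion Block, Full Soundcheck & Sectional Overdub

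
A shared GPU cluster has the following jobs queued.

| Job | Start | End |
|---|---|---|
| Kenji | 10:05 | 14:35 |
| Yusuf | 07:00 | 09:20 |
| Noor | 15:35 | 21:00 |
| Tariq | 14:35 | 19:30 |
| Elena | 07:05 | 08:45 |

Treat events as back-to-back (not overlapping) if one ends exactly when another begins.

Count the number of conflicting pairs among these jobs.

2

Sorted by start: Yusuf, Elena, Kenji, Tariq, Noor.
Elena starts before Yusuf ends → Yusuf and Elena overlap.
Kenji starts after Yusuf ends, so nothing later overlaps Yusuf either.
Kenji starts after Elena ends, so nothing later overlaps Elena either.
Tariq starts exactly when Kenji ends (back-to-back, no overlap), so nothing later overlaps Kenji either.
Noor starts before Tariq ends → Tariq and Noor overlap.
Overlapping pairs: Elena & Yusuf, Noor & Tariq — 2 in total.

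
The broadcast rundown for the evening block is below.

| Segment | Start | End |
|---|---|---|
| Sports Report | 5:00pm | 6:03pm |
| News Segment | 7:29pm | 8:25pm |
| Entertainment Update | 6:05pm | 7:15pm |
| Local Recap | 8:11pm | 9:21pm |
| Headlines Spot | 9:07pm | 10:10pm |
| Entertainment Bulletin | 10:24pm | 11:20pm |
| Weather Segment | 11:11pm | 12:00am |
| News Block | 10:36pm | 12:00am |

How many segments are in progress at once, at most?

3

Sweep the timeline, counting +1 at each start and −1 at each end (ends before starts at a tie):
5:00pm start Sports Report → 1
6:03pm end Sports Report → 0
6:05pm start Entertainment Update → 1
7:15pm end Entertainment Update → 0
7:29pm start News Segment → 1
8:11pm start Local Recap → 2
8:25pm end News Segment → 1
9:07pm start Headlines Spot → 2
9:21pm end Local Recap → 1
10:10pm end Headlines Spot → 0
10:24pm start Entertainment Bulletin → 1
10:36pm start News Block → 2
11:11pm start Weather Segment → 3
11:20pm end Entertainment Bulletin → 2
12:00am end News Block → 1
12:00am end Weather Segment → 0
Peak is 3, at 11:11pm (Entertainment Bulletin, News Block, Weather Segment).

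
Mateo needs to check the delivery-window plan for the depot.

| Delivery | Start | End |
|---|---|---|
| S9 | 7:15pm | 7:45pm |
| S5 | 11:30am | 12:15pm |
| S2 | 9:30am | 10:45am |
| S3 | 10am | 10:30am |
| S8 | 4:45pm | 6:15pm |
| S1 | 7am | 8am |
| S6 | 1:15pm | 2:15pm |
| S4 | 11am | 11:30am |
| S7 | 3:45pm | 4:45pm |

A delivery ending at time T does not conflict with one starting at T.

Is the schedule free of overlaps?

Sorted by start: S1, S2, S3, S4, S5, S6, S7, S8, S9.
S2 starts after S1 ends — done with S1.
S3 starts before S2 ends → S2 and S3 overlap.
That's a conflict, so the schedule is not conflict-free.

No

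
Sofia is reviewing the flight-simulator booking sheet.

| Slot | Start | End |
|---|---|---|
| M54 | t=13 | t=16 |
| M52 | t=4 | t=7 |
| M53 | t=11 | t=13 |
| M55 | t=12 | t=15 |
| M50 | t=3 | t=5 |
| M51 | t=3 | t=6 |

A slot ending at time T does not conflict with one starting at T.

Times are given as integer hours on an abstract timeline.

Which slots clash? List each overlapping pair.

Two intervals overlap when each starts before the other ends.
Sorted by start: M50, M51, M52, M53, M55, M54.
M51 starts before M50 ends → M50 and M51 overlap.
M52 starts before M50 ends → M50 and M52 overlap.
M53 starts after M50 ends; M50 is clear from here.
M52 starts before M51 ends → M51 and M52 overlap.
M53 starts after M51 ends; M51 is clear from here.
M53 starts after M52 ends; M52 is clear from here.
M55 starts before M53 ends → M53 and M55 overlap.
M54 starts exactly when M53 ends (back-to-back, no overlap).
M54 starts before M55 ends → M55 and M54 overlap.

M50 & M51, M50 & M52, M51 & M52, M53 & M55, M54 & M55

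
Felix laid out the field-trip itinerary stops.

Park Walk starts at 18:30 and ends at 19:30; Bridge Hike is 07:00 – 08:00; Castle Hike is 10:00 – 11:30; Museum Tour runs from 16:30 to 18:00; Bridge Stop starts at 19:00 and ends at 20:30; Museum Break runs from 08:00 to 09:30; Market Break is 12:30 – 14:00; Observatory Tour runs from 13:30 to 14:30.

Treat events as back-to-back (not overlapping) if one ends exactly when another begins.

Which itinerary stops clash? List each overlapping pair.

Bridge Stop & Park Walk, Market Break & Observatory Tour

Two intervals overlap when each starts before the other ends.
Sorted by start: Bridge Hike, Museum Break, Castle Hike, Market Break, Observatory Tour, Museum Tour, Park Walk, Bridge Stop.
Museum Break starts exactly when Bridge Hike ends (back-to-back, no overlap); Bridge Hike is clear from here.
Castle Hike starts after Museum Break ends; Museum Break is clear from here.
Market Break starts after Castle Hike ends; Castle Hike is clear from here.
Observatory Tour starts before Market Break ends → Market Break and Observatory Tour overlap.
Museum Tour starts after Market Break ends; Market Break is clear from here.
Museum Tour starts after Observatory Tour ends; Observatory Tour is clear from here.
Park Walk starts after Museum Tour ends; Museum Tour is clear from here.
Bridge Stop starts before Park Walk ends → Park Walk and Bridge Stop overlap.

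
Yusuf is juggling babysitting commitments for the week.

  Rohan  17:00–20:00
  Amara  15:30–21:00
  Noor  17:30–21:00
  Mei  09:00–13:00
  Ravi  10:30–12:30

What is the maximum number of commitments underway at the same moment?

Walk through starts and ends in time order (an end at T is processed before a start at T):
09:00 start Mei → 1
10:30 start Ravi → 2
12:30 end Ravi → 1
13:00 end Mei → 0
15:30 start Amara → 1
17:00 start Rohan → 2
17:30 start Noor → 3
20:00 end Rohan → 2
21:00 end Amara → 1
21:00 end Noor → 0
Peak is 3, at 17:30 (Amara, Noor, Rohan).

3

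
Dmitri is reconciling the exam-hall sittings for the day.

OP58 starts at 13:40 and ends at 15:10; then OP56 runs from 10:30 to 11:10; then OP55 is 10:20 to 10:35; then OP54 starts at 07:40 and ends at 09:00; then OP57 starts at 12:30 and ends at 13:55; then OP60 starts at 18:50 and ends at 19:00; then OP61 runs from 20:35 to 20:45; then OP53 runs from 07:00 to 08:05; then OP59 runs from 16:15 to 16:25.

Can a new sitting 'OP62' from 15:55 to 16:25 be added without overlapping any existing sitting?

OP53: ends 08:05 at or before OP62 starts 15:55 → clear.
OP54: ends 09:00 at or before OP62 starts 15:55 → clear.
OP55: ends 10:35 at or before OP62 starts 15:55 → clear.
OP56: ends 11:10 at or before OP62 starts 15:55 → clear.
OP57: ends 13:55 at or before OP62 starts 15:55 → clear.
OP58: ends 15:10 at or before OP62 starts 15:55 → clear.
OP59: starts 16:15 before OP62 ends 16:25, and ends 16:25 after OP62 starts 15:55 → overlap.
OP60: starts 18:50 at or after OP62 ends 16:25 → clear.
OP61: starts 20:35 at or after OP62 ends 16:25 → clear.
OP62 overlaps OP59.

No — it overlaps OP59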